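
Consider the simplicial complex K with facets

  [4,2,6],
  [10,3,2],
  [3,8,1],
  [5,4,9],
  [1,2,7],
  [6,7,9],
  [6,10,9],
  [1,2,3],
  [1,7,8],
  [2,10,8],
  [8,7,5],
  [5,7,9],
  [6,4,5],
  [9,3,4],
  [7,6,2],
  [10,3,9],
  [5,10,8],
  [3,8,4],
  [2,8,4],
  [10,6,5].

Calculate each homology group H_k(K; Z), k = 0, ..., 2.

Fix the vertex order 1 < 2 < 3 < 4 < 5 < 6 < 7 < 8 < 9 < 10 and write every simplex with vertices in increasing order. Then dim K = 2 and the simplices of K are:

  0-simplices (10): [1], [2], [3], [4], [5], [6], [7], [8], [9], [10]
  1-simplices (30): (30 of them)
  2-simplices (20): (20 of them)

giving chain groups C_0 ≅ Z^10, C_1 ≅ Z^30, C_2 ≅ Z^20.

Boundary ∂_1: C_1 → C_0 maps an edge to its endpoints' difference, ∂[p,q] = q − p. For instance
  ∂[1,8] = [8] − [1].
As a 10×30 matrix over Z this has rank 9, with invariant factors (1,1,1,1,1,1,1,1,1).

∂_2: C_2 → C_1 acts by ∂[p,q,r] = [q,r] − [p,r] + [p,q]. For instance
  ∂[6,9,10] = [9,10] − [6,10] + [6,9],
  ∂[2,3,10] = [3,10] − [2,10] + [2,3].
The 30×20 boundary matrix has rank 20 and Smith normal form diag(1,1,1,1,1,1,1,1,1,1,1,1,1,1,1,1,1,1,1,2).

Now H_k = ker ∂_k / im ∂_{k+1}, so:

  H_0: rank C_0 − rank ∂_1 = 10 − 9 = 1, and the invariant factors of ∂_1 are all 1, so H_0 = Z.
  H_1: rank ker ∂_1 − rank ∂_2 = (30 − 9) − 20 = 1, and ∂_2 has invariant factor 2 > 1, so H_1 = Z ⊕ Z/2.
  H_2: rank ker ∂_2 − rank ∂_3 = (20 − 20) − 0 = 0, and there is no ∂_3, so H_2 = 0.

(K is a triangulation of the Klein bottle.)

H_0 ≅ Z,  H_1 ≅ Z ⊕ Z/2,  H_2 = 0.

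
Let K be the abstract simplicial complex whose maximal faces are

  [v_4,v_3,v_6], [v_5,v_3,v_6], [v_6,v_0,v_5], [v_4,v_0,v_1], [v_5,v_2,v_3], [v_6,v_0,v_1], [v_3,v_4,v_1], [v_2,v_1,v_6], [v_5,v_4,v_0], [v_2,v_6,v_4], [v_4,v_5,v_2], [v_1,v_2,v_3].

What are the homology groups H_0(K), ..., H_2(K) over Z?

Take the total order v_0 < v_1 < v_2 < v_3 < v_4 < v_5 < v_6 on the vertex set. Then K (dimension 2) consists of the simplices:

  0-simplices (7): [v_0], [v_1], [v_2], [v_3], [v_4], [v_5], [v_6]
  1-simplices (18): (18 of them)
  2-simplices (12): (12 of them)

so the chain groups are C_0 ≅ Z^7, C_1 ≅ Z^18, C_2 ≅ Z^12.

The boundary map ∂_1: C_1 → C_0 sends each edge [p,q] (with p < q) to q − p.
As a 7×18 matrix over Z this has rank 6, with invariant factors (1,1,1,1,1,1).

∂_2: C_2 → C_1 acts by ∂[p,q,r] = [q,r] − [p,r] + [p,q]. For instance
  ∂[v_2,v_3,v_5] = [v_3,v_5] − [v_2,v_5] + [v_2,v_3],
  ∂[v_0,v_1,v_4] = [v_1,v_4] − [v_0,v_4] + [v_0,v_1].
The resulting 18×12 matrix has rank 12, and its Smith normal form has invariant factors (1,1,1,1,1,1,1,1,1,1,1,2).

Now H_k = ker ∂_k / im ∂_{k+1}, so:

  H_0: rank C_0 − rank ∂_1 = 7 − 6 = 1, and the invariant factors of ∂_1 are all 1, so H_0 ≅ Z.
  H_1: rank ker ∂_1 − rank ∂_2 = (18 − 6) − 12 = 0, and ∂_2 has invariant factor 2 > 1, so H_1 ≅ Z/2Z.
  H_2: rank ker ∂_2 − rank ∂_3 = (12 − 12) − 0 = 0, and there is no ∂_3, so H_2 ≅ 0.

As a check, the Euler characteristic is 7 − 18 + 12 = 1, which agrees with 1 − 0 + 0 = 1.

H_0 = Z,  H_1 = Z/2Z,  H_2 = 0.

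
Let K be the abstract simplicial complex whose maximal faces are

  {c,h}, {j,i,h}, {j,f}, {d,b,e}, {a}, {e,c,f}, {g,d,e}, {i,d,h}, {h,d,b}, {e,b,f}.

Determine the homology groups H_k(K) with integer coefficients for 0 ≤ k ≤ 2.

K has 10 vertices, 17 edges, 7 triangles.
rank ∂_0 = 0, rank ∂_1 = 8 ⇒ b_0 = 10 − 0 − 8 = 2; all invariant factors of ∂_1 are 1 so no torsion. So H_0 = Z^2.
rank ∂_1 = 8, rank ∂_2 = 7 ⇒ b_1 = 17 − 8 − 7 = 2; all invariant factors of ∂_2 are 1 so no torsion. So H_1 = Z^2.
rank ∂_2 = 7, rank ∂_3 = 0 ⇒ b_2 = 7 − 7 − 0 = 0. So H_2 = 0.

H_0 = Z^2,  H_1 = Z^2,  H_2 = 0.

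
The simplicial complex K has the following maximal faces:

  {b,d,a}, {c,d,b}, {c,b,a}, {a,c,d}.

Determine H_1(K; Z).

H_1 ≅ 0.

We work with the vertex ordering a < b < c < d. The simplices of K, each written with vertices in increasing order, are:

  0-simplices (4): a, b, c, d
  1-simplices (6): ab, ac, ad, bc, bd, cd
  2-simplices (4): abc, abd, acd, bcd

so the chain groups are C_0 ≅ Z^4, C_1 ≅ Z^6, C_2 ≅ Z^4.

Boundary ∂_1: C_1 → C_0 is given by ∂[p,q] = [q] − [p]. For instance
  ∂ac = c − a.
The 4×6 boundary matrix has rank 3 and Smith normal form diag(1,1,1).

The boundary map ∂_2: C_2 → C_1 maps a triangle to the signed sum of its edges. For instance
  ∂bcd = cd − bd + bc,
  ∂abc = bc − ac + ab.
This gives a 6×4 integer matrix of rank 3; reducing to Smith normal form yields diagonal entries (1,1,1).

Computing H_k = (kernel of ∂_k) / (image of ∂_{k+1}):

  H_1: rank ker ∂_1 − rank ∂_2 = (6 − 3) − 3 = 0, and the invariant factors of ∂_2 are all 1, so H_1 = 0.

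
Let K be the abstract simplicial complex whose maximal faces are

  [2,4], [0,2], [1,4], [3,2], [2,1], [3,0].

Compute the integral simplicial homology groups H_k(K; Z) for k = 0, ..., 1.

Take the total order 0 < 1 < 2 < 3 < 4 on the vertex set. Then K (dimension 1) consists of the simplices:

  0-simplices (5): [0], [1], [2], [3], [4]
  1-simplices (6): [0,2], [0,3], [1,2], [1,4], [2,3], [2,4]

giving chain groups C_0 ≅ Z^5, C_1 ≅ Z^6.

The boundary map ∂_1: C_1 → C_0 is given by ∂[p,q] = [q] − [p]. For instance
  ∂[0,2] = [2] − [0].
The 5×6 boundary matrix has rank 4 and Smith normal form diag(1,1,1,1).

Reading off H_k = ker ∂_k / im ∂_{k+1}:

  H_0: rank C_0 − rank ∂_1 = 5 − 4 = 1, and the invariant factors of ∂_1 are all 1, so H_0 ≅ Z.
  H_1: rank ker ∂_1 − rank ∂_2 = (6 − 4) − 0 = 2, and there is no ∂_2, so H_1 ≅ Z^2.

H_0 ≅ Z,  H_1 ≅ Z^2.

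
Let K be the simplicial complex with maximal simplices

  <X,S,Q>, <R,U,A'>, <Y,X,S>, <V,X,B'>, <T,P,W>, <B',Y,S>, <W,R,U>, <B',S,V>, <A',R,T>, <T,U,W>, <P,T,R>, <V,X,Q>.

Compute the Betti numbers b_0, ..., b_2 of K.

b_0 = 2, b_1 = 2, b_2 = 0.

Order the vertices as P < Q < R < S < T < U < V < W < X < Y < A' < B'. Listing each simplex with vertices in this order, K has dimension 2 with simplices:

  0-simplices (12): [P], [Q], [R], [S], [T], [U], [V], [W], [X], [Y], [A'], [B']
  1-simplices (24): (24 of them)
  2-simplices (12): [P,R,T], [P,T,W], [Q,S,X], [Q,V,X], [R,T,A'], [R,U,W], [R,U,A'], [S,V,B'], [S,X,Y], [S,Y,B'], [T,U,W], [V,X,B']

giving chain groups C_0 ≅ Z^12, C_1 ≅ Z^24, C_2 ≅ Z^12.

∂_1: C_1 → C_0 is given by ∂[p,q] = [q] − [p]. For instance
  ∂[T,W] = [W] − [T].
As a 12×24 matrix over Z this has rank 10, with invariant factors (1,1,1,1,1,1,1,1,1,1).

The boundary map ∂_2: C_2 → C_1 acts by ∂[p,q,r] = [q,r] − [p,r] + [p,q]. For instance
  ∂[T,U,W] = [U,W] − [T,W] + [T,U],
  ∂[R,U,W] = [U,W] − [R,W] + [R,U].
This gives a 24×12 integer matrix of rank 12; reducing to Smith normal form yields diagonal entries (1,1,1,1,1,1,1,1,1,1,1,1).

Reading off H_k = ker ∂_k / im ∂_{k+1}:

  H_0: rank C_0 − rank ∂_1 = 12 − 10 = 2, and the invariant factors of ∂_1 are all 1, so H_0 ≅ Z^2.
  H_1: rank ker ∂_1 − rank ∂_2 = (24 − 10) − 12 = 2, and the invariant factors of ∂_2 are all 1, so H_1 ≅ Z^2.
  H_2: rank ker ∂_2 − rank ∂_3 = (12 − 12) − 0 = 0, and there is no ∂_3, so H_2 ≅ 0.

As a check, the Euler characteristic is 12 − 24 + 12 = 0, which agrees with 2 − 2 + 0 = 0.

Hence the Betti numbers are b_0 = 2, b_1 = 2, b_2 = 0.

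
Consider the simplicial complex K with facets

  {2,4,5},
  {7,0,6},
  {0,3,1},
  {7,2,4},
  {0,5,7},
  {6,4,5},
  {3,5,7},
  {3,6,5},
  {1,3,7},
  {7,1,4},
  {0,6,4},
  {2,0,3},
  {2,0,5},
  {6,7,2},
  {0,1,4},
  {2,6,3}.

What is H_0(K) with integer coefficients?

K has 8 vertices, 24 edges, 16 triangles.
rank ∂_0 = 0, rank ∂_1 = 7 ⇒ b_0 = 8 − 0 − 7 = 1; all invariant factors of ∂_1 are 1 so no torsion. So H_0 = Z.

H_0 ≅ Z.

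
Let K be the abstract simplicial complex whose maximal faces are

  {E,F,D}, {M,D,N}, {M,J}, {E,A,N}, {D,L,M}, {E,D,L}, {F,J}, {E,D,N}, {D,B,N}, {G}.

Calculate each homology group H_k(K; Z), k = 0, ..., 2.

We work with the vertex ordering A < B < D < E < F < G < J < L < M < N. The simplices of K, each written with vertices in increasing order, are:

  0-simplices (10): A, B, D, E, F, G, J, L, M, N
  1-simplices (16): AE, AN, BD, BN, DE, DF, DL, DM, DN, EF, EL, EN, FJ, JM, LM, MN
  2-simplices (7): AEN, BDN, DEF, DEL, DEN, DLM, DMN

Hence C_0 ≅ Z^10, C_1 ≅ Z^16, C_2 ≅ Z^7.

Boundary ∂_1: C_1 → C_0 is given by ∂[p,q] = [q] − [p]. For instance
  ∂DN = N − D.
As a 10×16 matrix over Z this has rank 8, with invariant factors (1,1,1,1,1,1,1,1).

∂_2: C_2 → C_1 acts by ∂[p,q,r] = [q,r] − [p,r] + [p,q]. For instance
  ∂DMN = MN − DN + DM,
  ∂DEL = EL − DL + DE.
The 16×7 boundary matrix has rank 7 and Smith normal form diag(1,1,1,1,1,1,1).

Reading off H_k = ker ∂_k / im ∂_{k+1}:

  H_0: rank C_0 − rank ∂_1 = 10 − 8 = 2, and the invariant factors of ∂_1 are all 1, so H_0 = Z^2.
  H_1: rank ker ∂_1 − rank ∂_2 = (16 − 8) − 7 = 1, and the invariant factors of ∂_2 are all 1, so H_1 = Z.
  H_2: rank ker ∂_2 − rank ∂_3 = (7 − 7) − 0 = 0, and there is no ∂_3, so H_2 = 0.

H_0 = Z^2,  H_1 = Z,  H_2 = 0.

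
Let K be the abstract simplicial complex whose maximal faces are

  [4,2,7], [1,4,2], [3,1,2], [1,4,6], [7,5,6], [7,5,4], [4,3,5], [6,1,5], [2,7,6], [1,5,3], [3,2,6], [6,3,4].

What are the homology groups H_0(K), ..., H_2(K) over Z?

Order the vertices as 1 < 2 < 3 < 4 < 5 < 6 < 7. Listing each simplex with vertices in this order, K has dimension 2 with simplices:

  0-simplices (7): [1], [2], [3], [4], [5], [6], [7]
  1-simplices (18): [1,2], [1,3], [1,4], [1,5], [1,6], [2,3], [2,4], [2,6], [2,7], [3,4], [3,5], [3,6], [4,5], [4,6], [4,7], [5,6], [5,7], [6,7]
  2-simplices (12): [1,2,3], [1,2,4], [1,3,5], [1,4,6], [1,5,6], [2,3,6], [2,4,7], [2,6,7], [3,4,5], [3,4,6], [4,5,7], [5,6,7]

so the chain groups are C_0 ≅ Z^7, C_1 ≅ Z^18, C_2 ≅ Z^12.

The boundary map ∂_1: C_1 → C_0 is given by ∂[p,q] = [q] − [p].
As a 7×18 matrix over Z this has rank 6, with invariant factors (1,1,1,1,1,1).

Boundary ∂_2: C_2 → C_1 acts by ∂[p,q,r] = [q,r] − [p,r] + [p,q]. For instance
  ∂[2,4,7] = [4,7] − [2,7] + [2,4],
  ∂[4,5,7] = [5,7] − [4,7] + [4,5].
The 18×12 boundary matrix has rank 12 and Smith normal form diag(1,1,1,1,1,1,1,1,1,1,1,2).

Now H_k = ker ∂_k / im ∂_{k+1}, so:

  H_0: rank C_0 − rank ∂_1 = 7 − 6 = 1, and the invariant factors of ∂_1 are all 1, so H_0 = Z.
  H_1: rank ker ∂_1 − rank ∂_2 = (18 − 6) − 12 = 0, and ∂_2 has invariant factor 2 > 1, so H_1 = Z/2.
  H_2: rank ker ∂_2 − rank ∂_3 = (12 − 12) − 0 = 0, and there is no ∂_3, so H_2 = 0.

As a check, the Euler characteristic is 7 − 18 + 12 = 1, which agrees with 1 − 0 + 0 = 1.

H_0 ≅ Z,  H_1 ≅ Z/2,  H_2 = 0.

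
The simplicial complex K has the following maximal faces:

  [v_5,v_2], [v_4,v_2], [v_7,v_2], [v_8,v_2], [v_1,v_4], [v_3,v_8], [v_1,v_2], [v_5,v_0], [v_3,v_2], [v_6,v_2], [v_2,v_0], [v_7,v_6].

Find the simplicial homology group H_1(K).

H_1 ≅ Z^4.

We work with the vertex ordering v_0 < v_1 < v_2 < v_3 < v_4 < v_5 < v_6 < v_7 < v_8. The simplices of K, each written with vertices in increasing order, are:

  0-simplices (9): [v_0], [v_1], [v_2], [v_3], [v_4], [v_5], [v_6], [v_7], [v_8]
  1-simplices (12): [v_0,v_2], [v_0,v_5], [v_1,v_2], [v_1,v_4], [v_2,v_3], [v_2,v_4], [v_2,v_5], [v_2,v_6], [v_2,v_7], [v_2,v_8], [v_3,v_8], [v_6,v_7]

Hence C_0 ≅ Z^9, C_1 ≅ Z^12.

Boundary ∂_1: C_1 → C_0 sends each edge [p,q] (with p < q) to q − p.
As a 9×12 matrix over Z this has rank 8, with invariant factors (1,1,1,1,1,1,1,1).

Computing H_k = (kernel of ∂_k) / (image of ∂_{k+1}):

  H_1: rank ker ∂_1 − rank ∂_2 = (12 − 8) − 0 = 4, and there is no ∂_2, so H_1 = Z^4.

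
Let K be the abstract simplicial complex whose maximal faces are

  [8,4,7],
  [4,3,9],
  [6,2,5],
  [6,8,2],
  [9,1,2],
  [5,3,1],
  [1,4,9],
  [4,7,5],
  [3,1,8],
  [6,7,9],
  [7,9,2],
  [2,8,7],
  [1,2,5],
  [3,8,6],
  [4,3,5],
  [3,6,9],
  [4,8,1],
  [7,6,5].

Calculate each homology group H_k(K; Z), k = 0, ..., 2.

We work with the vertex ordering 1 < 2 < 3 < 4 < 5 < 6 < 7 < 8 < 9. The simplices of K, each written with vertices in increasing order, are:

  0-simplices (9): [1], [2], [3], [4], [5], [6], [7], [8], [9]
  1-simplices (27): (27 of them)
  2-simplices (18): [1,2,5], [1,2,9], [1,3,5], [1,3,8], [1,4,8], [1,4,9], [2,5,6], [2,6,8], [2,7,8], [2,7,9], [3,4,5], [3,4,9], [3,6,8], [3,6,9], [4,5,7], [4,7,8], [5,6,7], [6,7,9]

Hence C_0 ≅ Z^9, C_1 ≅ Z^27, C_2 ≅ Z^18.

Boundary ∂_1: C_1 → C_0 is given by ∂[p,q] = [q] − [p]. For instance
  ∂[3,9] = [9] − [3].
The 9×27 boundary matrix has rank 8 and Smith normal form diag(1,1,1,1,1,1,1,1).

The boundary map ∂_2: C_2 → C_1 acts by ∂[p,q,r] = [q,r] − [p,r] + [p,q]. For instance
  ∂[4,5,7] = [5,7] − [4,7] + [4,5],
  ∂[1,2,5] = [2,5] − [1,5] + [1,2].
As a 27×18 matrix over Z this has rank 18, with invariant factors (1,1,1,1,1,1,1,1,1,1,1,1,1,1,1,1,1,2).

Computing H_k = (kernel of ∂_k) / (image of ∂_{k+1}):

  H_0: rank C_0 − rank ∂_1 = 9 − 8 = 1, and the invariant factors of ∂_1 are all 1, so H_0 ≅ Z.
  H_1: rank ker ∂_1 − rank ∂_2 = (27 − 8) − 18 = 1, and ∂_2 has invariant factor 2 > 1, so H_1 ≅ Z ⊕ Z/2.
  H_2: rank ker ∂_2 − rank ∂_3 = (18 − 18) − 0 = 0, and there is no ∂_3, so H_2 ≅ 0.

As a check, the Euler characteristic is 9 − 27 + 18 = 0, which agrees with 1 − 1 + 0 = 0.

H_0 ≅ Z,  H_1 ≅ Z ⊕ Z/2,  H_2 = 0.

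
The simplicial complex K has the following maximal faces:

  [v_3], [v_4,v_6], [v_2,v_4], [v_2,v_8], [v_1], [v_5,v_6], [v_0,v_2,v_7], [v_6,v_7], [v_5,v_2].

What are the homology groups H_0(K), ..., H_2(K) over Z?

Fix the vertex order v_0 < v_1 < v_2 < v_3 < v_4 < v_5 < v_6 < v_7 < v_8 and write every simplex with vertices in increasing order. Then dim K = 2 and the simplices of K are:

  0-simplices (9): [v_0], [v_1], [v_2], [v_3], [v_4], [v_5], [v_6], [v_7], [v_8]
  1-simplices (9): [v_0,v_2], [v_0,v_7], [v_2,v_4], [v_2,v_5], [v_2,v_7], [v_2,v_8], [v_4,v_6], [v_5,v_6], [v_6,v_7]
  2-simplices (1): [v_0,v_2,v_7]

so the chain groups are C_0 ≅ Z^9, C_1 ≅ Z^9, C_2 ≅ Z^1.

The boundary map ∂_1: C_1 → C_0 maps an edge to its endpoints' difference, ∂[p,q] = q − p. For instance
  ∂[v_0,v_2] = [v_2] − [v_0].
As a 9×9 matrix over Z this has rank 6, with invariant factors (1,1,1,1,1,1).

Boundary ∂_2: C_2 → C_1 maps a triangle to the signed sum of its edges. For instance
  ∂[v_0,v_2,v_7] = [v_2,v_7] − [v_0,v_7] + [v_0,v_2].
The 9×1 boundary matrix has rank 1 and Smith normal form diag(1).

Now H_k = ker ∂_k / im ∂_{k+1}, so:

  H_0: rank C_0 − rank ∂_1 = 9 − 6 = 3, and the invariant factors of ∂_1 are all 1, so H_0 = Z^3.
  H_1: rank ker ∂_1 − rank ∂_2 = (9 − 6) − 1 = 2, and the invariant factors of ∂_2 are all 1, so H_1 = Z^2.
  H_2: rank ker ∂_2 − rank ∂_3 = (1 − 1) − 0 = 0, and there is no ∂_3, so H_2 = 0.

H_0 = Z^3,  H_1 = Z^2,  H_2 = 0.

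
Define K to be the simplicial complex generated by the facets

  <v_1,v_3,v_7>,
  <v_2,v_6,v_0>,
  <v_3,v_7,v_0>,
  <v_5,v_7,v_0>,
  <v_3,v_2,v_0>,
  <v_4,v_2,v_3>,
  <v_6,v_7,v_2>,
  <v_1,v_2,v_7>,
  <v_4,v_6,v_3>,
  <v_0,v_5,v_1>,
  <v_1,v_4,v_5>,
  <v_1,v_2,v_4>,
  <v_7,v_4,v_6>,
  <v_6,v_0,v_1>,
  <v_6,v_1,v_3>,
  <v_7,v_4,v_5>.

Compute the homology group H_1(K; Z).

H_1 = Z^2.

Order the vertices as v_0 < v_1 < v_2 < v_3 < v_4 < v_5 < v_6 < v_7. Listing each simplex with vertices in this order, K has dimension 2 with simplices:

  0-simplices (8): [v_0], [v_1], [v_2], [v_3], [v_4], [v_5], [v_6], [v_7]
  1-simplices (24): (24 of them)
  2-simplices (16): (16 of them)

giving chain groups C_0 ≅ Z^8, C_1 ≅ Z^24, C_2 ≅ Z^16.

The boundary map ∂_1: C_1 → C_0 is given by ∂[p,q] = [q] − [p]. For instance
  ∂[v_2,v_7] = [v_7] − [v_2].
This gives a 8×24 integer matrix of rank 7; reducing to Smith normal form yields diagonal entries (1,1,1,1,1,1,1).

The boundary map ∂_2: C_2 → C_1 acts by ∂[p,q,r] = [q,r] − [p,r] + [p,q]. For instance
  ∂[v_0,v_2,v_3] = [v_2,v_3] − [v_0,v_3] + [v_0,v_2],
  ∂[v_1,v_3,v_7] = [v_3,v_7] − [v_1,v_7] + [v_1,v_3].
The resulting 24×16 matrix has rank 15, and its Smith normal form has invariant factors (1,1,1,1,1,1,1,1,1,1,1,1,1,1,1).

From H_k ≅ ker(∂_k) / im(∂_{k+1}) we obtain:

  H_1: rank ker ∂_1 − rank ∂_2 = (24 − 7) − 15 = 2, and the invariant factors of ∂_2 are all 1, so H_1 = Z^2.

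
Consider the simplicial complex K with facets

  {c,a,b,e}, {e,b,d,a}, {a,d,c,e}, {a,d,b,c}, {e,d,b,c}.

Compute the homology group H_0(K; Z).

H_0 = Z.

Fix the vertex order a < b < c < d < e and write every simplex with vertices in increasing order. Then dim K = 3 and the simplices of K are:

  0-simplices (5): a, b, c, d, e
  1-simplices (10): ab, ac, ad, ae, bc, bd, be, cd, ce, de
  2-simplices (10): abc, abd, abe, acd, ace, ade, bcd, bce, bde, cde
  3-simplices (5): abcd, abce, abde, acde, bcde

Hence C_0 ≅ Z^5, C_1 ≅ Z^10, C_2 ≅ Z^10, C_3 ≅ Z^5.

The boundary map ∂_1: C_1 → C_0 maps an edge to its endpoints' difference, ∂[p,q] = q − p.
The resulting 5×10 matrix has rank 4, and its Smith normal form has invariant factors (1,1,1,1).

Boundary ∂_2: C_2 → C_1 sends each 2-simplex [p,q,r] to [q,r] − [p,r] + [p,q]. For instance
  ∂abe = be − ae + ab,
  ∂bce = ce − be + bc.
The resulting 10×10 matrix has rank 6, and its Smith normal form has invariant factors (1,1,1,1,1,1).

Boundary ∂_3: C_3 → C_2 sends each 3-simplex σ to the alternating sum Σ_i (−1)^i (σ with its i-th vertex removed). For instance
  ∂abcd = bcd − acd + abd − abc,
  ∂bcde = cde − bde + bce − bcd.
This gives a 10×5 integer matrix of rank 4; reducing to Smith normal form yields diagonal entries (1,1,1,1).

Now H_k = ker ∂_k / im ∂_{k+1}, so:

  H_0: rank C_0 − rank ∂_1 = 5 − 4 = 1, and the invariant factors of ∂_1 are all 1, so H_0 = Z.

(K is a triangulation of the 3-sphere S^3.)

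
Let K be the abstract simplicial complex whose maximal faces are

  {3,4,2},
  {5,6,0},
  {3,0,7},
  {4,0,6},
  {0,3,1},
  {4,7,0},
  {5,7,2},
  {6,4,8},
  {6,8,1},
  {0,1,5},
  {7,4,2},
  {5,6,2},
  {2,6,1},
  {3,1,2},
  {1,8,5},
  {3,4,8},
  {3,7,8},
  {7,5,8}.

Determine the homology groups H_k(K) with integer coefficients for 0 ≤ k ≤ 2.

Fix the vertex order 0 < 1 < 2 < 3 < 4 < 5 < 6 < 7 < 8 and write every simplex with vertices in increasing order. Then dim K = 2 and the simplices of K are:

  0-simplices (9): [0], [1], [2], [3], [4], [5], [6], [7], [8]
  1-simplices (27): (27 of them)
  2-simplices (18): [0,1,3], [0,1,5], [0,3,7], [0,4,6], [0,4,7], [0,5,6], [1,2,3], [1,2,6], [1,5,8], [1,6,8], [2,3,4], [2,4,7], [2,5,6], [2,5,7], [3,4,8], [3,7,8], [4,6,8], [5,7,8]

giving chain groups C_0 ≅ Z^9, C_1 ≅ Z^27, C_2 ≅ Z^18.

∂_1: C_1 → C_0 sends each edge [p,q] (with p < q) to q − p.
The resulting 9×27 matrix has rank 8, and its Smith normal form has invariant factors (1,1,1,1,1,1,1,1).

The boundary map ∂_2: C_2 → C_1 maps a triangle to the signed sum of its edges. For instance
  ∂[1,2,6] = [2,6] − [1,6] + [1,2],
  ∂[0,1,3] = [1,3] − [0,3] + [0,1].
The resulting 27×18 matrix has rank 18, and its Smith normal form has invariant factors (1,1,1,1,1,1,1,1,1,1,1,1,1,1,1,1,1,2).

Reading off H_k = ker ∂_k / im ∂_{k+1}:

  H_0: rank C_0 − rank ∂_1 = 9 − 8 = 1, and the invariant factors of ∂_1 are all 1, so H_0 = Z.
  H_1: rank ker ∂_1 − rank ∂_2 = (27 − 8) − 18 = 1, and ∂_2 has invariant factor 2 > 1, so H_1 = Z ⊕ Z/2.
  H_2: rank ker ∂_2 − rank ∂_3 = (18 − 18) − 0 = 0, and there is no ∂_3, so H_2 = 0.

(K is a triangulation of the Klein bottle.)

H_0 ≅ Z,  H_1 ≅ Z ⊕ Z/2,  H_2 = 0.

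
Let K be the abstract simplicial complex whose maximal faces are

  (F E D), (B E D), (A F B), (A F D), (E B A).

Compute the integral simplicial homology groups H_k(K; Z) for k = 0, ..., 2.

Fix the vertex order A < B < D < E < F and write every simplex with vertices in increasing order. Then dim K = 2 and the simplices of K are:

  0-simplices (5): A, B, D, E, F
  1-simplices (10): AB, AD, AE, AF, BD, BE, BF, DE, DF, EF
  2-simplices (5): ABE, ABF, ADF, BDE, DEF

Hence C_0 ≅ Z^5, C_1 ≅ Z^10, C_2 ≅ Z^5.

∂_1: C_1 → C_0 sends each edge [p,q] (with p < q) to q − p.
The resulting 5×10 matrix has rank 4, and its Smith normal form has invariant factors (1,1,1,1).

Boundary ∂_2: C_2 → C_1 sends each 2-simplex [p,q,r] to [q,r] − [p,r] + [p,q]. For instance
  ∂ABF = BF − AF + AB,
  ∂ABE = BE − AE + AB.
As a 10×5 matrix over Z this has rank 5, with invariant factors (1,1,1,1,1).

Computing H_k = (kernel of ∂_k) / (image of ∂_{k+1}):

  H_0: rank C_0 − rank ∂_1 = 5 − 4 = 1, and the invariant factors of ∂_1 are all 1, so H_0 = Z.
  H_1: rank ker ∂_1 − rank ∂_2 = (10 − 4) − 5 = 1, and the invariant factors of ∂_2 are all 1, so H_1 = Z.
  H_2: rank ker ∂_2 − rank ∂_3 = (5 − 5) − 0 = 0, and there is no ∂_3, so H_2 = 0.

As a check, the Euler characteristic is 5 − 10 + 5 = 0, which agrees with 1 − 1 + 0 = 0.

H_0 ≅ Z,  H_1 ≅ Z,  H_2 = 0.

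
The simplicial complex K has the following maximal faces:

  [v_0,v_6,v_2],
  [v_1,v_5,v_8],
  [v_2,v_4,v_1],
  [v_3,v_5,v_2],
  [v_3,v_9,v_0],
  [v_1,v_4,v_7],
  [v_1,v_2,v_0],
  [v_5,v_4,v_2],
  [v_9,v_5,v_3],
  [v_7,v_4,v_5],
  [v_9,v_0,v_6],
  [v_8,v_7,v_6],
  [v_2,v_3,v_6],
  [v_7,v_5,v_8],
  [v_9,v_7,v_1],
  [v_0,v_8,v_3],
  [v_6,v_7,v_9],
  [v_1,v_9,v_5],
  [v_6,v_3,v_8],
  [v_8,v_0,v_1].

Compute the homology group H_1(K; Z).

H_1 = Z ⊕ Z/2Z.

K has 10 vertices, 30 edges, 20 triangles.
rank ∂_1 = 9, rank ∂_2 = 20 ⇒ b_1 = 30 − 9 − 20 = 1; ∂_2 has invariant factor(s) [2] giving torsion. So H_1 = Z ⊕ Z/2Z.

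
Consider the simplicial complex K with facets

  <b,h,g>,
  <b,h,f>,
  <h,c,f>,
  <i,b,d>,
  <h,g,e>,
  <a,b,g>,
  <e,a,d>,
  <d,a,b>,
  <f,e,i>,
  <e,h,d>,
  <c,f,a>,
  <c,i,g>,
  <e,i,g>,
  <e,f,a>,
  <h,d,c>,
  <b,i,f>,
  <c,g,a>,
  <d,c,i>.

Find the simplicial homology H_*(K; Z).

Order the vertices as a < b < c < d < e < f < g < h < i. Listing each simplex with vertices in this order, K has dimension 2 with simplices:

  0-simplices (9): a, b, c, d, e, f, g, h, i
  1-simplices (27): ab, ac, ad, ae, af, ag, bd, bf, bg, bh, bi, cd, cf, cg, ch, ci, de, dh, di, ef, eg, eh, ei, fh, fi, gh, gi
  2-simplices (18): abd, abg, acf, acg, ade, aef, bdi, bfh, bfi, bgh, cdh, cdi, cfh, cgi, deh, efi, egh, egi

giving chain groups C_0 ≅ Z^9, C_1 ≅ Z^27, C_2 ≅ Z^18.

Boundary ∂_1: C_1 → C_0 sends each edge [p,q] (with p < q) to q − p.
As a 9×27 matrix over Z this has rank 8, with invariant factors (1,1,1,1,1,1,1,1).

The boundary map ∂_2: C_2 → C_1 acts by ∂[p,q,r] = [q,r] − [p,r] + [p,q]. For instance
  ∂abg = bg − ag + ab,
  ∂egh = gh − eh + eg.
This gives a 27×18 integer matrix of rank 17; reducing to Smith normal form yields diagonal entries (1,1,1,1,1,1,1,1,1,1,1,1,1,1,1,1,1).

Computing H_k = (kernel of ∂_k) / (image of ∂_{k+1}):

  H_0: rank C_0 − rank ∂_1 = 9 − 8 = 1, and the invariant factors of ∂_1 are all 1, so H_0 = Z.
  H_1: rank ker ∂_1 − rank ∂_2 = (27 − 8) − 17 = 2, and the invariant factors of ∂_2 are all 1, so H_1 = Z^2.
  H_2: rank ker ∂_2 − rank ∂_3 = (18 − 17) − 0 = 1, and there is no ∂_3, so H_2 = Z.

H_0 ≅ Z,  H_1 ≅ Z^2,  H_2 ≅ Z.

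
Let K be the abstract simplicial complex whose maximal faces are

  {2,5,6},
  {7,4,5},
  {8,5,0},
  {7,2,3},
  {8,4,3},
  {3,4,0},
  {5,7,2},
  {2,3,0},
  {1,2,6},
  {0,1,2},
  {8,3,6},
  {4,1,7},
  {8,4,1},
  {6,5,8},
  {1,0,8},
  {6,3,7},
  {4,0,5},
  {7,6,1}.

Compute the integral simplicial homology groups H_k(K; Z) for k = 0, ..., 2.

Fix the vertex order 0 < 1 < 2 < 3 < 4 < 5 < 6 < 7 < 8 and write every simplex with vertices in increasing order. Then dim K = 2 and the simplices of K are:

  0-simplices (9): [0], [1], [2], [3], [4], [5], [6], [7], [8]
  1-simplices (27): (27 of them)
  2-simplices (18): [0,1,2], [0,1,8], [0,2,3], [0,3,4], [0,4,5], [0,5,8], [1,2,6], [1,4,7], [1,4,8], [1,6,7], [2,3,7], [2,5,6], [2,5,7], [3,4,8], [3,6,7], [3,6,8], [4,5,7], [5,6,8]

so the chain groups are C_0 ≅ Z^9, C_1 ≅ Z^27, C_2 ≅ Z^18.

The boundary map ∂_1: C_1 → C_0 is given by ∂[p,q] = [q] − [p]. For instance
  ∂[2,3] = [3] − [2].
As a 9×27 matrix over Z this has rank 8, with invariant factors (1,1,1,1,1,1,1,1).

∂_2: C_2 → C_1 maps a triangle to the signed sum of its edges. For instance
  ∂[0,3,4] = [3,4] − [0,4] + [0,3],
  ∂[4,5,7] = [5,7] − [4,7] + [4,5].
The resulting 27×18 matrix has rank 18, and its Smith normal form has invariant factors (1,1,1,1,1,1,1,1,1,1,1,1,1,1,1,1,1,2).

Reading off H_k = ker ∂_k / im ∂_{k+1}:

  H_0: rank C_0 − rank ∂_1 = 9 − 8 = 1, and the invariant factors of ∂_1 are all 1, so H_0 ≅ Z.
  H_1: rank ker ∂_1 − rank ∂_2 = (27 − 8) − 18 = 1, and ∂_2 has invariant factor 2 > 1, so H_1 ≅ Z ⊕ Z_2.
  H_2: rank ker ∂_2 − rank ∂_3 = (18 − 18) − 0 = 0, and there is no ∂_3, so H_2 ≅ 0.

As a check, the Euler characteristic is 9 − 27 + 18 = 0, which agrees with 1 − 1 + 0 = 0.
(K is a triangulation of the Klein bottle.)

H_0 = Z,  H_1 = Z ⊕ Z_2,  H_2 = 0.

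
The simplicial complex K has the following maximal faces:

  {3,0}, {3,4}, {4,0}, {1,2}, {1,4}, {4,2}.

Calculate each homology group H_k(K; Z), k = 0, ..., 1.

H_0 = Z,  H_1 = Z^2.

Order the vertices as 0 < 1 < 2 < 3 < 4. Listing each simplex with vertices in this order, K has dimension 1 with simplices:

  0-simplices (5): [0], [1], [2], [3], [4]
  1-simplices (6): [0,3], [0,4], [1,2], [1,4], [2,4], [3,4]

so the chain groups are C_0 ≅ Z^5, C_1 ≅ Z^6.

Boundary ∂_1: C_1 → C_0 maps an edge to its endpoints' difference, ∂[p,q] = q − p. For instance
  ∂[1,2] = [2] − [1].
This gives a 5×6 integer matrix of rank 4; reducing to Smith normal form yields diagonal entries (1,1,1,1).

Computing H_k = (kernel of ∂_k) / (image of ∂_{k+1}):

  H_0: rank C_0 − rank ∂_1 = 5 − 4 = 1, and the invariant factors of ∂_1 are all 1, so H_0 ≅ Z.
  H_1: rank ker ∂_1 − rank ∂_2 = (6 − 4) − 0 = 2, and there is no ∂_2, so H_1 ≅ Z^2.

(K is a triangulation of a wedge of 2 circles.)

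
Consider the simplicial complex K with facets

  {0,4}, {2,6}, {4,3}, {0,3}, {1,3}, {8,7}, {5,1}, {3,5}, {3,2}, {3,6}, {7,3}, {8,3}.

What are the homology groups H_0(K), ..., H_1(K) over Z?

K has 9 vertices, 12 edges.
rank ∂_0 = 0, rank ∂_1 = 8 ⇒ b_0 = 9 − 0 − 8 = 1; all invariant factors of ∂_1 are 1 so no torsion. So H_0 = Z.
rank ∂_1 = 8, rank ∂_2 = 0 ⇒ b_1 = 12 − 8 − 0 = 4. So H_1 = Z^4.

H_0 ≅ Z,  H_1 ≅ Z^4.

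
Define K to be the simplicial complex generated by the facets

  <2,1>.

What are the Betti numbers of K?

Take the total order 1 < 2 on the vertex set. Then K (dimension 1) consists of the simplices:

  0-simplices (2): [1], [2]
  1-simplices (1): [1,2]

Hence C_0 ≅ Z^2, C_1 ≅ Z^1.

The boundary map ∂_1: C_1 → C_0 sends each edge [p,q] (with p < q) to q − p. For instance
  ∂[1,2] = [2] − [1].
The resulting 2×1 matrix has rank 1, and its Smith normal form has invariant factors (1).

From H_k ≅ ker(∂_k) / im(∂_{k+1}) we obtain:

  H_0: rank C_0 − rank ∂_1 = 2 − 1 = 1, and the invariant factors of ∂_1 are all 1, so H_0 = Z.
  H_1: rank ker ∂_1 − rank ∂_2 = (1 − 1) − 0 = 0, and there is no ∂_2, so H_1 = 0.

As a check, the Euler characteristic is 2 − 1 = 1, which agrees with 1 − 0 = 1.
(K is a triangulation of the 1-simplex.)

Hence the Betti numbers are b_0 = 1, b_1 = 0.

b_0 = 1, b_1 = 0.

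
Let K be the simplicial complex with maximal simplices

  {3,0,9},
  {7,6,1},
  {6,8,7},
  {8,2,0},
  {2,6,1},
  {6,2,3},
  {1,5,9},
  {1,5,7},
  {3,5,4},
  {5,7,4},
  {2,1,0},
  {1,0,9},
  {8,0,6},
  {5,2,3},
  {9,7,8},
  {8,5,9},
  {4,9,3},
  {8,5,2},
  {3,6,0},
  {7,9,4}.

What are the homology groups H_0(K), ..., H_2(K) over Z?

Take the total order 0 < 1 < 2 < 3 < 4 < 5 < 6 < 7 < 8 < 9 on the vertex set. Then K (dimension 2) consists of the simplices:

  0-simplices (10): [0], [1], [2], [3], [4], [5], [6], [7], [8], [9]
  1-simplices (30): (30 of them)
  2-simplices (20): (20 of them)

giving chain groups C_0 ≅ Z^10, C_1 ≅ Z^30, C_2 ≅ Z^20.

Boundary ∂_1: C_1 → C_0 maps an edge to its endpoints' difference, ∂[p,q] = q − p.
The resulting 10×30 matrix has rank 9, and its Smith normal form has invariant factors (1,1,1,1,1,1,1,1,1).

∂_2: C_2 → C_1 acts by ∂[p,q,r] = [q,r] − [p,r] + [p,q]. For instance
  ∂[0,3,6] = [3,6] − [0,6] + [0,3],
  ∂[2,5,8] = [5,8] − [2,8] + [2,5].
The 30×20 boundary matrix has rank 20 and Smith normal form diag(1,1,1,1,1,1,1,1,1,1,1,1,1,1,1,1,1,1,1,2).

Reading off H_k = ker ∂_k / im ∂_{k+1}:

  H_0: rank C_0 − rank ∂_1 = 10 − 9 = 1, and the invariant factors of ∂_1 are all 1, so H_0 = Z.
  H_1: rank ker ∂_1 − rank ∂_2 = (30 − 9) − 20 = 1, and ∂_2 has invariant factor 2 > 1, so H_1 = Z ⊕ Z/2Z.
  H_2: rank ker ∂_2 − rank ∂_3 = (20 − 20) − 0 = 0, and there is no ∂_3, so H_2 = 0.

H_0 ≅ Z,  H_1 ≅ Z ⊕ Z/2Z,  H_2 = 0.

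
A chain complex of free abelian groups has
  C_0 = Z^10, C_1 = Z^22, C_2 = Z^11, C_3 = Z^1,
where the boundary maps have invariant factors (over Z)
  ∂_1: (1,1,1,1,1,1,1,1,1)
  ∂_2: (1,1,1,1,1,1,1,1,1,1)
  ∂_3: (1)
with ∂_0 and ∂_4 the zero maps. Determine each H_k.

H_0: b_0 = 10 − 0 − 9 = 1; torsion from ∂_1 factors > 1: none. So H_0 = Z.
H_1: b_1 = 22 − 9 − 10 = 3; torsion from ∂_2 factors > 1: none. So H_1 = Z^3.
H_2: b_2 = 11 − 10 − 1 = 0; torsion from ∂_3 factors > 1: none. So H_2 = 0.
H_3: b_3 = 1 − 1 − 0 = 0; torsion from ∂_4 factors > 1: none. So H_3 = 0.

H_0 = Z,  H_1 = Z^3,  H_2 = 0,  H_3 = 0.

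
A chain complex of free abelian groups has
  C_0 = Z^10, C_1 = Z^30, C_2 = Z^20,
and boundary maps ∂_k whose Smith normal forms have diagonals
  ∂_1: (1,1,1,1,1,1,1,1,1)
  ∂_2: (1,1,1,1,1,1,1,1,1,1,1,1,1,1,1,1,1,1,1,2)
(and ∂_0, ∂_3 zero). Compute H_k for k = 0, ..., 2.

H_0: b_0 = 10 − 0 − 9 = 1; torsion from ∂_1 factors > 1: none. So H_0 ≅ Z.
H_1: b_1 = 30 − 9 − 20 = 1; torsion from ∂_2 factors > 1: [2]. So H_1 ≅ Z × Z/2.
H_2: b_2 = 20 − 20 − 0 = 0; torsion from ∂_3 factors > 1: none. So H_2 ≅ 0.

H_0 ≅ Z,  H_1 ≅ Z × Z/2,  H_2 = 0.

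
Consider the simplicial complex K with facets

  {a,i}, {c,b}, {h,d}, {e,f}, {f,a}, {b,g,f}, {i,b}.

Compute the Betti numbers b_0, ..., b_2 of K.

b_0 = 2, b_1 = 1, b_2 = 0.

Order the vertices as a < b < c < d < e < f < g < h < i. Listing each simplex with vertices in this order, K has dimension 2 with simplices:

  0-simplices (9): a, b, c, d, e, f, g, h, i
  1-simplices (9): af, ai, bc, bf, bg, bi, dh, ef, fg
  2-simplices (1): bfg

Hence C_0 ≅ Z^9, C_1 ≅ Z^9, C_2 ≅ Z^1.

∂_1: C_1 → C_0 maps an edge to its endpoints' difference, ∂[p,q] = q − p.
As a 9×9 matrix over Z this has rank 7, with invariant factors (1,1,1,1,1,1,1).

The boundary map ∂_2: C_2 → C_1 acts by ∂[p,q,r] = [q,r] − [p,r] + [p,q]. For instance
  ∂bfg = fg − bg + bf.
The 9×1 boundary matrix has rank 1 and Smith normal form diag(1).

Reading off H_k = ker ∂_k / im ∂_{k+1}:

  H_0: rank C_0 − rank ∂_1 = 9 − 7 = 2, and the invariant factors of ∂_1 are all 1, so H_0 ≅ Z^2.
  H_1: rank ker ∂_1 − rank ∂_2 = (9 − 7) − 1 = 1, and the invariant factors of ∂_2 are all 1, so H_1 ≅ Z.
  H_2: rank ker ∂_2 − rank ∂_3 = (1 − 1) − 0 = 0, and there is no ∂_3, so H_2 ≅ 0.

Hence the Betti numbers are b_0 = 2, b_1 = 1, b_2 = 0.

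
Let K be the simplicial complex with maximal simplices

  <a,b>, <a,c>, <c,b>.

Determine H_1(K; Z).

We work with the vertex ordering a < b < c. The simplices of K, each written with vertices in increasing order, are:

  0-simplices (3): a, b, c
  1-simplices (3): ab, ac, bc

so the chain groups are C_0 ≅ Z^3, C_1 ≅ Z^3.

∂_1: C_1 → C_0 maps an edge to its endpoints' difference, ∂[p,q] = q − p. For instance
  ∂bc = c − b.
The resulting 3×3 matrix has rank 2, and its Smith normal form has invariant factors (1,1).

Now H_k = ker ∂_k / im ∂_{k+1}, so:

  H_1: rank ker ∂_1 − rank ∂_2 = (3 − 2) − 0 = 1, and there is no ∂_2, so H_1 ≅ Z.

H_1 ≅ Z.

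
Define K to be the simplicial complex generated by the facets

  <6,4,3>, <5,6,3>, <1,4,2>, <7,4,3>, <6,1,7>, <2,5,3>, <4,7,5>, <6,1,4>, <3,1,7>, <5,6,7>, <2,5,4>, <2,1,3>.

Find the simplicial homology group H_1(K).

H_1 ≅ Z/2.

Take the total order 1 < 2 < 3 < 4 < 5 < 6 < 7 on the vertex set. Then K (dimension 2) consists of the simplices:

  0-simplices (7): [1], [2], [3], [4], [5], [6], [7]
  1-simplices (18): [1,2], [1,3], [1,4], [1,6], [1,7], [2,3], [2,4], [2,5], [3,4], [3,5], [3,6], [3,7], [4,5], [4,6], [4,7], [5,6], [5,7], [6,7]
  2-simplices (12): [1,2,3], [1,2,4], [1,3,7], [1,4,6], [1,6,7], [2,3,5], [2,4,5], [3,4,6], [3,4,7], [3,5,6], [4,5,7], [5,6,7]

so the chain groups are C_0 ≅ Z^7, C_1 ≅ Z^18, C_2 ≅ Z^12.

∂_1: C_1 → C_0 maps an edge to its endpoints' difference, ∂[p,q] = q − p.
This gives a 7×18 integer matrix of rank 6; reducing to Smith normal form yields diagonal entries (1,1,1,1,1,1).

∂_2: C_2 → C_1 sends each 2-simplex [p,q,r] to [q,r] − [p,r] + [p,q]. For instance
  ∂[1,6,7] = [6,7] − [1,7] + [1,6],
  ∂[1,2,4] = [2,4] − [1,4] + [1,2].
The resulting 18×12 matrix has rank 12, and its Smith normal form has invariant factors (1,1,1,1,1,1,1,1,1,1,1,2).

Computing H_k = (kernel of ∂_k) / (image of ∂_{k+1}):

  H_1: rank ker ∂_1 − rank ∂_2 = (18 − 6) − 12 = 0, and ∂_2 has invariant factor 2 > 1, so H_1 = Z/2.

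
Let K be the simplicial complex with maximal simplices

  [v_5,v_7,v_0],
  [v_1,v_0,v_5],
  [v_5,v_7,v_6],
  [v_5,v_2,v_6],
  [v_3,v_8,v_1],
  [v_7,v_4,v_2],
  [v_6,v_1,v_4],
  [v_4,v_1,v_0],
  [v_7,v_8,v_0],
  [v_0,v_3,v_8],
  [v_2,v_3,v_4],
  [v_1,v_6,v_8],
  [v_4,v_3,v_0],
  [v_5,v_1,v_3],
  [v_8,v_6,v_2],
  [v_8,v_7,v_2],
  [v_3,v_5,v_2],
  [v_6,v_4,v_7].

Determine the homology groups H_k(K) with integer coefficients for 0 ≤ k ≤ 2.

H_0 ≅ Z,  H_1 ≅ Z ⊕ Z/2,  H_2 = 0.

K has 9 vertices, 27 edges, 18 triangles.
rank ∂_0 = 0, rank ∂_1 = 8 ⇒ b_0 = 9 − 0 − 8 = 1; all invariant factors of ∂_1 are 1 so no torsion. So H_0 ≅ Z.
rank ∂_1 = 8, rank ∂_2 = 18 ⇒ b_1 = 27 − 8 − 18 = 1; ∂_2 has invariant factor(s) [2] giving torsion. So H_1 ≅ Z ⊕ Z/2.
rank ∂_2 = 18, rank ∂_3 = 0 ⇒ b_2 = 18 − 18 − 0 = 0. So H_2 ≅ 0.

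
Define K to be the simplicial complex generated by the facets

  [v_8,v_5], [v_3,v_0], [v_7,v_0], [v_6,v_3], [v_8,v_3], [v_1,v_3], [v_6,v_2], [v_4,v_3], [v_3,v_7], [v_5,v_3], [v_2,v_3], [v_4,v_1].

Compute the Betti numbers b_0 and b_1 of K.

Take the total order v_0 < v_1 < v_2 < v_3 < v_4 < v_5 < v_6 < v_7 < v_8 on the vertex set. Then K (dimension 1) consists of the simplices:

  0-simplices (9): [v_0], [v_1], [v_2], [v_3], [v_4], [v_5], [v_6], [v_7], [v_8]
  1-simplices (12): [v_0,v_3], [v_0,v_7], [v_1,v_3], [v_1,v_4], [v_2,v_3], [v_2,v_6], [v_3,v_4], [v_3,v_5], [v_3,v_6], [v_3,v_7], [v_3,v_8], [v_5,v_8]

giving chain groups C_0 ≅ Z^9, C_1 ≅ Z^12.

Boundary ∂_1: C_1 → C_0 maps an edge to its endpoints' difference, ∂[p,q] = q − p.
The 9×12 boundary matrix has rank 8 and Smith normal form diag(1,1,1,1,1,1,1,1).

Reading off H_k = ker ∂_k / im ∂_{k+1}:

  H_0: rank C_0 − rank ∂_1 = 9 − 8 = 1, and the invariant factors of ∂_1 are all 1, so H_0 = Z.
  H_1: rank ker ∂_1 − rank ∂_2 = (12 − 8) − 0 = 4, and there is no ∂_2, so H_1 = Z^4.

Hence the Betti numbers are b_0 = 1, b_1 = 4.

b_0 = 1, b_1 = 4.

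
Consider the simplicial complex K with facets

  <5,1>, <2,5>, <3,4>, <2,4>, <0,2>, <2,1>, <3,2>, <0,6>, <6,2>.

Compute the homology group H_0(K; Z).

H_0 = Z.

We work with the vertex ordering 0 < 1 < 2 < 3 < 4 < 5 < 6. The simplices of K, each written with vertices in increasing order, are:

  0-simplices (7): [0], [1], [2], [3], [4], [5], [6]
  1-simplices (9): [0,2], [0,6], [1,2], [1,5], [2,3], [2,4], [2,5], [2,6], [3,4]

giving chain groups C_0 ≅ Z^7, C_1 ≅ Z^9.

∂_1: C_1 → C_0 sends each edge [p,q] (with p < q) to q − p.
This gives a 7×9 integer matrix of rank 6; reducing to Smith normal form yields diagonal entries (1,1,1,1,1,1).

From H_k ≅ ker(∂_k) / im(∂_{k+1}) we obtain:

  H_0: rank C_0 − rank ∂_1 = 7 − 6 = 1, and the invariant factors of ∂_1 are all 1, so H_0 = Z.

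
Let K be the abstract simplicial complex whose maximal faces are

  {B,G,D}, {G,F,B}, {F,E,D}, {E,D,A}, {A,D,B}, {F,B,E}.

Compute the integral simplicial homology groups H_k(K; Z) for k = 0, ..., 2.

Fix the vertex order A < B < D < E < F < G and write every simplex with vertices in increasing order. Then dim K = 2 and the simplices of K are:

  0-simplices (6): A, B, D, E, F, G
  1-simplices (12): AB, AD, AE, BD, BE, BF, BG, DE, DF, DG, EF, FG
  2-simplices (6): ABD, ADE, BDG, BEF, BFG, DEF

so the chain groups are C_0 ≅ Z^6, C_1 ≅ Z^12, C_2 ≅ Z^6.

The boundary map ∂_1: C_1 → C_0 maps an edge to its endpoints' difference, ∂[p,q] = q − p.
This gives a 6×12 integer matrix of rank 5; reducing to Smith normal form yields diagonal entries (1,1,1,1,1).

The boundary map ∂_2: C_2 → C_1 maps a triangle to the signed sum of its edges. For instance
  ∂DEF = EF − DF + DE,
  ∂BFG = FG − BG + BF.
The resulting 12×6 matrix has rank 6, and its Smith normal form has invariant factors (1,1,1,1,1,1).

Now H_k = ker ∂_k / im ∂_{k+1}, so:

  H_0: rank C_0 − rank ∂_1 = 6 − 5 = 1, and the invariant factors of ∂_1 are all 1, so H_0 ≅ Z.
  H_1: rank ker ∂_1 − rank ∂_2 = (12 − 5) − 6 = 1, and the invariant factors of ∂_2 are all 1, so H_1 ≅ Z.
  H_2: rank ker ∂_2 − rank ∂_3 = (6 − 6) − 0 = 0, and there is no ∂_3, so H_2 ≅ 0.

H_0 ≅ Z,  H_1 ≅ Z,  H_2 = 0.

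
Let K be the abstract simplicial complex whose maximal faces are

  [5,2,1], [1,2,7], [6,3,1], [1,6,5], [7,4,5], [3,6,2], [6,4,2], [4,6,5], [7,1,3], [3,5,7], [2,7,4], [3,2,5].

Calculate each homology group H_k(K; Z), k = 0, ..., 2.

H_0 = Z,  H_1 = Z_2,  H_2 = 0.

K has 7 vertices, 18 edges, 12 triangles.
rank ∂_0 = 0, rank ∂_1 = 6 ⇒ b_0 = 7 − 0 − 6 = 1; all invariant factors of ∂_1 are 1 so no torsion. So H_0 ≅ Z.
rank ∂_1 = 6, rank ∂_2 = 12 ⇒ b_1 = 18 − 6 − 12 = 0; ∂_2 has invariant factor(s) [2] giving torsion. So H_1 ≅ Z_2.
rank ∂_2 = 12, rank ∂_3 = 0 ⇒ b_2 = 12 − 12 − 0 = 0. So H_2 ≅ 0.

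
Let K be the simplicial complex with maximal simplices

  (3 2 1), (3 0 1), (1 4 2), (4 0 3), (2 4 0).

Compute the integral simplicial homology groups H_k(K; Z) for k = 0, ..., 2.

H_0 = Z,  H_1 = Z,  H_2 = 0.

We work with the vertex ordering 0 < 1 < 2 < 3 < 4. The simplices of K, each written with vertices in increasing order, are:

  0-simplices (5): [0], [1], [2], [3], [4]
  1-simplices (10): [0,1], [0,2], [0,3], [0,4], [1,2], [1,3], [1,4], [2,3], [2,4], [3,4]
  2-simplices (5): [0,1,3], [0,2,4], [0,3,4], [1,2,3], [1,2,4]

so the chain groups are C_0 ≅ Z^5, C_1 ≅ Z^10, C_2 ≅ Z^5.

Boundary ∂_1: C_1 → C_0 sends each edge [p,q] (with p < q) to q − p.
The resulting 5×10 matrix has rank 4, and its Smith normal form has invariant factors (1,1,1,1).

∂_2: C_2 → C_1 maps a triangle to the signed sum of its edges. For instance
  ∂[0,2,4] = [2,4] − [0,4] + [0,2],
  ∂[1,2,4] = [2,4] − [1,4] + [1,2].
As a 10×5 matrix over Z this has rank 5, with invariant factors (1,1,1,1,1).

Computing H_k = (kernel of ∂_k) / (image of ∂_{k+1}):

  H_0: rank C_0 − rank ∂_1 = 5 − 4 = 1, and the invariant factors of ∂_1 are all 1, so H_0 = Z.
  H_1: rank ker ∂_1 − rank ∂_2 = (10 − 4) − 5 = 1, and the invariant factors of ∂_2 are all 1, so H_1 = Z.
  H_2: rank ker ∂_2 − rank ∂_3 = (5 − 5) − 0 = 0, and there is no ∂_3, so H_2 = 0.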